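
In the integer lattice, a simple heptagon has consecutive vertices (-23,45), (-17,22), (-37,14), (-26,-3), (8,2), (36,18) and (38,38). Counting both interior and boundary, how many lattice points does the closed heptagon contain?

Using the shoelace formula, 2A = |((-23)·22 − (-17)·45) + ((-17)·14 − (-37)·22) + ((-37)·(-3) − (-26)·14) + ((-26)·2 − 8·(-3)) + (8·18 − 36·2) + (36·38 − 38·18) + (38·45 − (-23)·38)| = 4622, so the area is 2311.
Along each edge there are gcd(|Δx|,|Δy|)+1 lattice points, so counting each shared vertex once the boundary has gcd(6,23) + gcd(20,8) + gcd(11,17) + gcd(34,5) + gcd(28,16) + gcd(2,20) + gcd(61,7) = 1+4+1+1+4+2+1 = 14.
Pick's theorem gives I = A − B/2 + 1 = 2311 − 14/2 + 1 = 2305, so the closed region contains I + B = 2305 + 14 = 2319 lattice points.

2319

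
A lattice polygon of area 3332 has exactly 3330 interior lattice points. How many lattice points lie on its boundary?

Pick's theorem gives A = I + B/2 − 1, so B = 2(A − I + 1) = 2(3332 − 3330 + 1) = 6.

6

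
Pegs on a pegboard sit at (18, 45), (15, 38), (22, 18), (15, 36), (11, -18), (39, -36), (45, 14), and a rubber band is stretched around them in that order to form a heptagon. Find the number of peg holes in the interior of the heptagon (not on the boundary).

The shoelace formula gives twice the area as |(18·38 − 15·45) + (15·18 − 22·38) + (22·36 − 15·18) + (15·(-18) − 11·36) + (11·(-36) − 39·(-18)) + (39·14 − 45·(-36)) + (45·45 − 18·14)| = 3544, so the area is 1772.
The number of boundary lattice points is Σ gcd(|Δx|,|Δy|) = gcd(3,7) + gcd(7,20) + gcd(7,18) + gcd(4,54) + gcd(28,18) + gcd(6,50) + gcd(27,31) = 1+1+1+2+2+2+1 = 10.
Pick's theorem gives I = A − B/2 + 1 = 1772 − 10/2 + 1 = 1768.

1768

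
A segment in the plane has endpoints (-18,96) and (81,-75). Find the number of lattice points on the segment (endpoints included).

The number of lattice points on a segment between lattice points is gcd(|Δx|,|Δy|) + 1 = gcd(99,171) + 1 = 9 + 1 = 10.

10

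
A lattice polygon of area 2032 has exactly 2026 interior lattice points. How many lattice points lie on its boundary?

14

Pick's theorem gives A = I + B/2 − 1, so B = 2(A − I + 1) = 2(2032 − 2026 + 1) = 14.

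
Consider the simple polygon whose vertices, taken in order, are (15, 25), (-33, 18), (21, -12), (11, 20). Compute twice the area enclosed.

1640

The shoelace formula gives twice the area as |[15·18 − (-33)·25] + [(-33)·(-12) − 21·18] + [21·20 − 11·(-12)] + [11·25 − 15·20]| = 1640, so the area is 820.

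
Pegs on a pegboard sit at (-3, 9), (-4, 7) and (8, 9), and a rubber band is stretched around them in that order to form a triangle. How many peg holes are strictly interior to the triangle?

5

By the shoelace formula, twice the signed area is |((-3)·7 − (-4)·9) + ((-4)·9 − 8·7) + (8·9 − (-3)·9)| = 22, so the area is 11.
The number of boundary lattice points is Σ gcd(|Δx|,|Δy|) = gcd(1,2) + gcd(12,2) + gcd(11,0) = 1+2+11 = 14.
Pick's theorem gives I = A − B/2 + 1 = 11 − 14/2 + 1 = 5.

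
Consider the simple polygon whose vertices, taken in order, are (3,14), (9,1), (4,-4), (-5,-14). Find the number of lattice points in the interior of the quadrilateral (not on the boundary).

By the shoelace formula, twice the signed area is |[3·1 − 9·14] + [9·(-4) − 4·1] + [4·(-14) − (-5)·(-4)] + [(-5)·14 − 3·(-14)]| = 267, so the area is 133.5.
The number of boundary lattice points is Σ gcd(|Δx|,|Δy|) = gcd(6,13) + gcd(5,5) + gcd(9,10) + gcd(8,28) = 1+5+1+4 = 11.
Pick's theorem gives I = A − B/2 + 1 = 133.5 − 11/2 + 1 = 129.

129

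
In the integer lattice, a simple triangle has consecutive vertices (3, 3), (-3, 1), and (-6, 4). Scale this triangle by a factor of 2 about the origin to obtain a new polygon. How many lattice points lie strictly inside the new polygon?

The shoelace formula gives twice the area as |(3·1 − (-3)·3) + ((-3)·4 − (-6)·1) + ((-6)·3 − 3·4)| = 24, so the area is 12.
Summing gcd(|Δx|,|Δy|) over the edges gives the boundary count: gcd(6,2) + gcd(3,3) + gcd(9,1) = 2+3+1 = 6.
Scaling by 2 multiplies the area by 2² = 4 (so the new area is 48) and multiplies the boundary lattice-point count by 2, giving 12.
By Pick's theorem, the interior count of the dilated polygon is 48 − 12/2 + 1 = 43.

43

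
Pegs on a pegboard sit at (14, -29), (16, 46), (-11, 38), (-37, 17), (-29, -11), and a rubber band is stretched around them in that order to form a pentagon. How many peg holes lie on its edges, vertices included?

The number of boundary lattice points is Σ gcd(|Δx|,|Δy|) = gcd(2,75) + gcd(27,8) + gcd(26,21) + gcd(8,28) + gcd(43,18) = 1+1+1+4+1 = 8.

8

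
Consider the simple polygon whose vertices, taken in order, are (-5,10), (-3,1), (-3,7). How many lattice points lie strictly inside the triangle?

3

Using the shoelace formula, 2A = |[(-5)·1 − (-3)·10] + [(-3)·7 − (-3)·1] + [(-3)·10 − (-5)·7]| = 12, so the area is 6.
The number of boundary lattice points is Σ gcd(|Δx|,|Δy|) = gcd(2,9) + gcd(0,6) + gcd(2,3) = 1+6+1 = 8.
By Pick's theorem A = I + B/2 − 1, so I = 6 − 8/2 + 1 = 3.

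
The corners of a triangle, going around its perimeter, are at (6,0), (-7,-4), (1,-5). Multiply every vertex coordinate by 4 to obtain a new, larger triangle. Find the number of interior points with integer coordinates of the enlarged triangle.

347

By the shoelace formula, twice the signed area is |[6·(-4) − (-7)·0] + [(-7)·(-5) − 1·(-4)] + [1·0 − 6·(-5)]| = 45, so the area is 45/2.
Along each edge there are gcd(|Δx|,|Δy|)+1 lattice points, so counting each shared vertex once the boundary has gcd(13,4) + gcd(8,1) + gcd(5,5) = 1+1+5 = 7.
Scaling by 4 multiplies the area by 4² = 16 (so the new area is 360) and multiplies the boundary lattice-point count by 4, giving 28.
By Pick's theorem, the interior count of the dilated polygon is 360 − 28/2 + 1 = 347.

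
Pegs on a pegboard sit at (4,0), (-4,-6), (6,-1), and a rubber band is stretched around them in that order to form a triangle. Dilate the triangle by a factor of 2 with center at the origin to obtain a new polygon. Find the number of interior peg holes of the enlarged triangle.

By the shoelace formula, twice the signed area is |[4·(-6) − (-4)·0] + [(-4)·(-1) − 6·(-6)] + [6·0 − 4·(-1)]| = 20, so the area is 10.
The number of boundary lattice points is Σ gcd(|Δx|,|Δy|) = gcd(8,6) + gcd(10,5) + gcd(2,1) = 2+5+1 = 8.
Scaling by 2 multiplies the area by 2² = 4 (so the new area is 40) and multiplies the boundary lattice-point count by 2, giving 16.
By Pick's theorem, the interior count of the dilated polygon is 40 − 16/2 + 1 = 33.

33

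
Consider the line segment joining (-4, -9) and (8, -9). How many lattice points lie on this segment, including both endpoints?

13

The number of lattice points on a segment between lattice points is gcd(|Δx|,|Δy|) + 1 = gcd(12,0) + 1 = 12 + 1 = 13.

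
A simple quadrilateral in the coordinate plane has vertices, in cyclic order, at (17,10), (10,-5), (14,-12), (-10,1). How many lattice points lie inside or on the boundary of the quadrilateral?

Using the shoelace formula, 2A = |(17·(-5) − 10·10) + (10·(-12) − 14·(-5)) + (14·1 − (-10)·(-12)) + ((-10)·10 − 17·1)| = 458, so the area is 229.
Along each edge there are gcd(|Δx|,|Δy|)+1 lattice points, so counting each shared vertex once the boundary has gcd(7,15) + gcd(4,7) + gcd(24,13) + gcd(27,9) = 1+1+1+9 = 12.
Pick's theorem gives I = A − B/2 + 1 = 229 − 12/2 + 1 = 224, so the closed region contains I + B = 224 + 12 = 236 lattice points.

236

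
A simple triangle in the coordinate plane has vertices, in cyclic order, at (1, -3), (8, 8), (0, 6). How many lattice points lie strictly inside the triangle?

36

The shoelace formula gives twice the area as |(1·8 − 8·(-3)) + (8·6 − 0·8) + (0·(-3) − 1·6)| = 74, so the area is 37.
The number of boundary lattice points is Σ gcd(|Δx|,|Δy|) = gcd(7,11) + gcd(8,2) + gcd(1,9) = 1+2+1 = 4.
By Pick's theorem A = I + B/2 − 1, so I = 37 − 4/2 + 1 = 36.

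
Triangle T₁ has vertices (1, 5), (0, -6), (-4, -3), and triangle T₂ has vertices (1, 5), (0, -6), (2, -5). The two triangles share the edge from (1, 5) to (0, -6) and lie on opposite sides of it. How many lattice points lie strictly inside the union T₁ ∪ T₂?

The union is the simple quadrilateral with vertices (1, 5), (-4, -3), (0, -6), (2, -5) in order.
The shoelace formula gives twice the area as |[1·(-3) − (-4)·5] + [(-4)·(-6) − 0·(-3)] + [0·(-5) − 2·(-6)] + [2·5 − 1·(-5)]| = 68, so the area is 34.
The number of boundary lattice points is Σ gcd(|Δx|,|Δy|) = gcd(5,8) + gcd(4,3) + gcd(2,1) + gcd(1,10) = 1+1+1+1 = 4.
By Pick's theorem I = A − B/2 + 1 = 34 − 4/2 + 1 = 33.

33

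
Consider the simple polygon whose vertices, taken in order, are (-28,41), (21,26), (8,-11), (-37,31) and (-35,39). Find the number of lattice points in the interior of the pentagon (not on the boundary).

Using the shoelace formula, 2A = |[(-28)·26 − 21·41] + [21·(-11) − 8·26] + [8·31 − (-37)·(-11)] + [(-37)·39 − (-35)·31] + [(-35)·41 − (-28)·39]| = 2888, so the area is 1444.
The number of boundary lattice points is Σ gcd(|Δx|,|Δy|) = gcd(49,15) + gcd(13,37) + gcd(45,42) + gcd(2,8) + gcd(7,2) = 1+1+3+2+1 = 8.
Pick's theorem gives I = A − B/2 + 1 = 1444 − 8/2 + 1 = 1441.

1441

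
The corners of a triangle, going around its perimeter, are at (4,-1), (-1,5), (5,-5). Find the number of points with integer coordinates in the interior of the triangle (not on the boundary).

By the shoelace formula, twice the signed area is |(4·5 − (-1)·(-1)) + ((-1)·(-5) − 5·5) + (5·(-1) − 4·(-5))| = 14, so the area is 7.
The number of boundary lattice points is Σ gcd(|Δx|,|Δy|) = gcd(5,6) + gcd(6,10) + gcd(1,4) = 1+2+1 = 4.
Pick's theorem gives I = A − B/2 + 1 = 7 − 4/2 + 1 = 6.

6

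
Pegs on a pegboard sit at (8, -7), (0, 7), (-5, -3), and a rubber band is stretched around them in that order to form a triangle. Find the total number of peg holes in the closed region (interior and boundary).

80

The shoelace formula gives twice the area as |(8·7 − 0·(-7)) + (0·(-3) − (-5)·7) + ((-5)·(-7) − 8·(-3))| = 150, so the area is 75.
Summing gcd(|Δx|,|Δy|) over the edges gives the boundary count: gcd(8,14) + gcd(5,10) + gcd(13,4) = 2+5+1 = 8.
Pick's theorem gives I = A − B/2 + 1 = 75 − 8/2 + 1 = 72, so the closed region contains I + B = 72 + 8 = 80 lattice points.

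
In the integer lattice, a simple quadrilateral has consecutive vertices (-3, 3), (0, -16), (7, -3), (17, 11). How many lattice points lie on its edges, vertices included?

8

Along each edge there are gcd(|Δx|,|Δy|)+1 lattice points, so counting each shared vertex once the boundary has gcd(3,19) + gcd(7,13) + gcd(10,14) + gcd(20,8) = 1+1+2+4 = 8.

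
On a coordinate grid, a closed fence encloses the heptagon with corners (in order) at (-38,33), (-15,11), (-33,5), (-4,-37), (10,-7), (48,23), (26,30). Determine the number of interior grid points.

The shoelace formula gives twice the area as |((-38)·11 − (-15)·33) + ((-15)·5 − (-33)·11) + ((-33)·(-37) − (-4)·5) + ((-4)·(-7) − 10·(-37)) + (10·23 − 48·(-7)) + (48·30 − 26·23) + (26·33 − (-38)·30)| = 5410, so the area is 2705.
The number of boundary lattice points is Σ gcd(|Δx|,|Δy|) = gcd(23,22) + gcd(18,6) + gcd(29,42) + gcd(14,30) + gcd(38,30) + gcd(22,7) + gcd(64,3) = 1+6+1+2+2+1+1 = 14.
By Pick's theorem A = I + B/2 − 1, so I = 2705 − 14/2 + 1 = 2699.

2699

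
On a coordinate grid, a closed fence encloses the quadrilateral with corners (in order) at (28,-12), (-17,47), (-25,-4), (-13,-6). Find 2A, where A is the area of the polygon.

2777

The shoelace formula gives twice the area as |(28·47 − (-17)·(-12)) + ((-17)·(-4) − (-25)·47) + ((-25)·(-6) − (-13)·(-4)) + ((-13)·(-12) − 28·(-6))| = 2777, so the area is 1388.5.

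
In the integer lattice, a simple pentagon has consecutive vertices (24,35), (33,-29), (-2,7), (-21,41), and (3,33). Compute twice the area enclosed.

The shoelace formula gives twice the area as |(24·(-29) − 33·35) + (33·7 − (-2)·(-29)) + ((-2)·41 − (-21)·7) + ((-21)·33 − 3·41) + (3·35 − 24·33)| = 3116, so the area is 1558.

3116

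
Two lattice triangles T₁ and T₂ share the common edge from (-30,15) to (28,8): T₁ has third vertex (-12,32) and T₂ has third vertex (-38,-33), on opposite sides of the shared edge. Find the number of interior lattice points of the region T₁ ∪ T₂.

1968

The union is the simple quadrilateral with vertices (-30,15), (-12,32), (28,8), (-38,-33) in order.
The shoelace formula gives twice the area as |[(-30)·32 − (-12)·15] + [(-12)·8 − 28·32] + [28·(-33) − (-38)·8] + [(-38)·15 − (-30)·(-33)]| = 3952, so the area is 1976.
The number of boundary lattice points is Σ gcd(|Δx|,|Δy|) = gcd(18,17) + gcd(40,24) + gcd(66,41) + gcd(8,48) = 1+8+1+8 = 18.
By Pick's theorem I = A − B/2 + 1 = 1976 − 18/2 + 1 = 1968.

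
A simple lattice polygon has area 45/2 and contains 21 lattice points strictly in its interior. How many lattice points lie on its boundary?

Pick's theorem gives A = I + B/2 − 1, so B = 2(A − I + 1) = 2(45/2 − 21 + 1) = 5.

5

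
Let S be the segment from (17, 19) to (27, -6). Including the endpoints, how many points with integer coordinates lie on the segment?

6

The number of lattice points on a segment between lattice points is gcd(|Δx|,|Δy|) + 1 = gcd(10,25) + 1 = 5 + 1 = 6.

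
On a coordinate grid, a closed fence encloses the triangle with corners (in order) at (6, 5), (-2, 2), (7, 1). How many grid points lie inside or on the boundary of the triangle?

20

Using the shoelace formula, 2A = |[6·2 − (-2)·5] + [(-2)·1 − 7·2] + [7·5 − 6·1]| = 35, so the area is 17.5.
The number of boundary lattice points is Σ gcd(|Δx|,|Δy|) = gcd(8,3) + gcd(9,1) + gcd(1,4) = 1+1+1 = 3.
Pick's theorem gives I = A − B/2 + 1 = 17.5 − 3/2 + 1 = 17, so the closed region contains I + B = 17 + 3 = 20 lattice points.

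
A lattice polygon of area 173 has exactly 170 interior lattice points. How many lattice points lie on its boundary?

8

Pick's theorem gives A = I + B/2 − 1, so B = 2(A − I + 1) = 2(173 − 170 + 1) = 8.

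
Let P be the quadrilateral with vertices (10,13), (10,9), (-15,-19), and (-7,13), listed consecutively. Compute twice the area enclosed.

The shoelace formula gives twice the area as |[10·9 − 10·13] + [10·(-19) − (-15)·9] + [(-15)·13 − (-7)·(-19)] + [(-7)·13 − 10·13]| = 644, so the area is 322.

644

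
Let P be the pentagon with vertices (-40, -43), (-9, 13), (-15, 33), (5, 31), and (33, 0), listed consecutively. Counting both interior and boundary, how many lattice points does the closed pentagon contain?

The shoelace formula gives twice the area as |[(-40)·13 − (-9)·(-43)] + [(-9)·33 − (-15)·13] + [(-15)·31 − 5·33] + [5·0 − 33·31] + [33·(-43) − (-40)·0]| = 4081, so the area is 2040.5.
Summing gcd(|Δx|,|Δy|) over the edges gives the boundary count: gcd(31,56) + gcd(6,20) + gcd(20,2) + gcd(28,31) + gcd(73,43) = 1+2+2+1+1 = 7.
Pick's theorem gives I = A − B/2 + 1 = 2040.5 − 7/2 + 1 = 2038, so the closed region contains I + B = 2038 + 7 = 2045 lattice points.

2045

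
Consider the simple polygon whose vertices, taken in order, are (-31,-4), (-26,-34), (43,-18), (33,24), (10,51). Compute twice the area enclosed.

7490

Using the shoelace formula, 2A = |[(-31)·(-34) − (-26)·(-4)] + [(-26)·(-18) − 43·(-34)] + [43·24 − 33·(-18)] + [33·51 − 10·24] + [10·(-4) − (-31)·51]| = 7490, so the area is 3745.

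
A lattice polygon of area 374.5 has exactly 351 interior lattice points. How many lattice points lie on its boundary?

49

Pick's theorem gives A = I + B/2 − 1, so B = 2(A − I + 1) = 2(374.5 − 351 + 1) = 49.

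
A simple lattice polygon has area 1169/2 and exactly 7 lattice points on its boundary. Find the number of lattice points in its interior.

582

Pick's theorem A = I + B/2 − 1 rearranges to I = A − B/2 + 1 = 1169/2 − 7/2 + 1 = 582.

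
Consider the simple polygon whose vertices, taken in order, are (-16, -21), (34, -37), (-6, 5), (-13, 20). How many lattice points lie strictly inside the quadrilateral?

The shoelace formula gives twice the area as |[(-16)·(-37) − 34·(-21)] + [34·5 − (-6)·(-37)] + [(-6)·20 − (-13)·5] + [(-13)·(-21) − (-16)·20]| = 1792, so the area is 896.
Summing gcd(|Δx|,|Δy|) over the edges gives the boundary count: gcd(50,16) + gcd(40,42) + gcd(7,15) + gcd(3,41) = 2+2+1+1 = 6.
By Pick's theorem A = I + B/2 − 1, so I = 896 − 6/2 + 1 = 894.

894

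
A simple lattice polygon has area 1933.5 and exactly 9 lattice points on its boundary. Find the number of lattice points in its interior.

1930

Pick's theorem A = I + B/2 − 1 rearranges to I = A − B/2 + 1 = 1933.5 − 9/2 + 1 = 1930.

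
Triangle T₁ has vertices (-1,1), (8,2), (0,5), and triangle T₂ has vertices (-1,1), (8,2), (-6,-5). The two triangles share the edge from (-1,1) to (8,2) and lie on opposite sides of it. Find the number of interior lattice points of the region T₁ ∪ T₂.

38

The union is the simple quadrilateral with vertices (-1,1), (0,5), (8,2), (-6,-5) in order.
The shoelace formula gives twice the area as |[(-1)·5 − 0·1] + [0·2 − 8·5] + [8·(-5) − (-6)·2] + [(-6)·1 − (-1)·(-5)]| = 84, so the area is 42.
Along each edge there are gcd(|Δx|,|Δy|)+1 lattice points, so counting each shared vertex once the boundary has gcd(1,4) + gcd(8,3) + gcd(14,7) + gcd(5,6) = 1+1+7+1 = 10.
By Pick's theorem I = A − B/2 + 1 = 42 − 10/2 + 1 = 38.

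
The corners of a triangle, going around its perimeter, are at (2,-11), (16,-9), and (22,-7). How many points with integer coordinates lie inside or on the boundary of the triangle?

13

The shoelace formula gives twice the area as |[2·(-9) − 16·(-11)] + [16·(-7) − 22·(-9)] + [22·(-11) − 2·(-7)]| = 16, so the area is 8.
The number of boundary lattice points is Σ gcd(|Δx|,|Δy|) = gcd(14,2) + gcd(6,2) + gcd(20,4) = 2+2+4 = 8.
Pick's theorem gives I = A − B/2 + 1 = 8 − 8/2 + 1 = 5, so the closed region contains I + B = 5 + 8 = 13 lattice points.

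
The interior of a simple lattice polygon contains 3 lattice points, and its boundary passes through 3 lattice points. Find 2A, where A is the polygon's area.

Pick's theorem states A = I + B/2 − 1, so A = 3 + 3/2 − 1 = 7/2.
Hence 2A = 7.

7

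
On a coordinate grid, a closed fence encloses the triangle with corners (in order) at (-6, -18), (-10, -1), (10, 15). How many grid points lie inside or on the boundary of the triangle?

The shoelace formula gives twice the area as |((-6)·(-1) − (-10)·(-18)) + ((-10)·15 − 10·(-1)) + (10·(-18) − (-6)·15)| = 404, so the area is 202.
Summing gcd(|Δx|,|Δy|) over the edges gives the boundary count: gcd(4,17) + gcd(20,16) + gcd(16,33) = 1+4+1 = 6.
Pick's theorem gives I = A − B/2 + 1 = 202 − 6/2 + 1 = 200, so the closed region contains I + B = 200 + 6 = 206 lattice points.

206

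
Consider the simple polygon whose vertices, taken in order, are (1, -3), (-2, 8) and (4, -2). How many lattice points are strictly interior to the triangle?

17

Using the shoelace formula, 2A = |[1·8 − (-2)·(-3)] + [(-2)·(-2) − 4·8] + [4·(-3) − 1·(-2)]| = 36, so the area is 18.
The number of boundary lattice points is Σ gcd(|Δx|,|Δy|) = gcd(3,11) + gcd(6,10) + gcd(3,1) = 1+2+1 = 4.
Pick's theorem gives I = A − B/2 + 1 = 18 − 4/2 + 1 = 17.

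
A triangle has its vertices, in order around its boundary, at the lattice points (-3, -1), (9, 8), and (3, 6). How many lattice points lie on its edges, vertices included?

6

Along each edge there are gcd(|Δx|,|Δy|)+1 lattice points, so counting each shared vertex once the boundary has gcd(12,9) + gcd(6,2) + gcd(6,7) = 3+2+1 = 6.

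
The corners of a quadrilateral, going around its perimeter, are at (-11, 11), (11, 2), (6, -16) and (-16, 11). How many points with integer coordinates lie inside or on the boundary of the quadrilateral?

Using the shoelace formula, 2A = |[(-11)·2 − 11·11] + [11·(-16) − 6·2] + [6·11 − (-16)·(-16)] + [(-16)·11 − (-11)·11]| = 576, so the area is 288.
The number of boundary lattice points is Σ gcd(|Δx|,|Δy|) = gcd(22,9) + gcd(5,18) + gcd(22,27) + gcd(5,0) = 1+1+1+5 = 8.
Pick's theorem gives I = A − B/2 + 1 = 288 − 8/2 + 1 = 285, so the closed region contains I + B = 285 + 8 = 293 lattice points.

293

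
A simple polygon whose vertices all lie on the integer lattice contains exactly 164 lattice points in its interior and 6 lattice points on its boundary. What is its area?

166

By Pick's theorem, A = I + B/2 − 1 = 164 + 6/2 − 1 = 166.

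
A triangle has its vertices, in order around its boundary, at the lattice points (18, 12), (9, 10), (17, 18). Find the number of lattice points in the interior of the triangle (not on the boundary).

Using the shoelace formula, 2A = |(18·10 − 9·12) + (9·18 − 17·10) + (17·12 − 18·18)| = 56, so the area is 28.
Summing gcd(|Δx|,|Δy|) over the edges gives the boundary count: gcd(9,2) + gcd(8,8) + gcd(1,6) = 1+8+1 = 10.
Pick's theorem gives I = A − B/2 + 1 = 28 − 10/2 + 1 = 24.

24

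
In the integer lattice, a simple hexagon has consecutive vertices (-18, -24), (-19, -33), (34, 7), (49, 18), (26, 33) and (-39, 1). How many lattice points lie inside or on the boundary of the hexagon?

2410

By the shoelace formula, twice the signed area is |((-18)·(-33) − (-19)·(-24)) + ((-19)·7 − 34·(-33)) + (34·18 − 49·7) + (49·33 − 26·18) + (26·1 − (-39)·33) + ((-39)·(-24) − (-18)·1)| = 4812, so the area is 2406.
The number of boundary lattice points is Σ gcd(|Δx|,|Δy|) = gcd(1,9) + gcd(53,40) + gcd(15,11) + gcd(23,15) + gcd(65,32) + gcd(21,25) = 1+1+1+1+1+1 = 6.
Pick's theorem gives I = A − B/2 + 1 = 2406 − 6/2 + 1 = 2404, so the closed region contains I + B = 2404 + 6 = 2410 lattice points.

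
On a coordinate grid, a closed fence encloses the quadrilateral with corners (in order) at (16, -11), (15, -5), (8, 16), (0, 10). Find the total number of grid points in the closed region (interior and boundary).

149

The shoelace formula gives twice the area as |(16·(-5) − 15·(-11)) + (15·16 − 8·(-5)) + (8·10 − 0·16) + (0·(-11) − 16·10)| = 285, so the area is 142.5.
Summing gcd(|Δx|,|Δy|) over the edges gives the boundary count: gcd(1,6) + gcd(7,21) + gcd(8,6) + gcd(16,21) = 1+7+2+1 = 11.
Pick's theorem gives I = A − B/2 + 1 = 142.5 − 11/2 + 1 = 138, so the closed region contains I + B = 138 + 11 = 149 lattice points.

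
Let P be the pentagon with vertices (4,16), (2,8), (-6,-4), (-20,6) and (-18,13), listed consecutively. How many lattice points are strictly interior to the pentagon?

280

By the shoelace formula, twice the signed area is |[4·8 − 2·16] + [2·(-4) − (-6)·8] + [(-6)·6 − (-20)·(-4)] + [(-20)·13 − (-18)·6] + [(-18)·16 − 4·13]| = 568, so the area is 284.
Summing gcd(|Δx|,|Δy|) over the edges gives the boundary count: gcd(2,8) + gcd(8,12) + gcd(14,10) + gcd(2,7) + gcd(22,3) = 2+4+2+1+1 = 10.
By Pick's theorem A = I + B/2 − 1, so I = 284 − 10/2 + 1 = 280.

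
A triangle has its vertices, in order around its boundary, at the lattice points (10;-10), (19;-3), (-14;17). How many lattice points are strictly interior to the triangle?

204

By the shoelace formula, twice the signed area is |(10·(-3) − 19·(-10)) + (19·17 − (-14)·(-3)) + ((-14)·(-10) − 10·17)| = 411, so the area is 411/2.
The number of boundary lattice points is Σ gcd(|Δx|,|Δy|) = gcd(9,7) + gcd(33,20) + gcd(24,27) = 1+1+3 = 5.
By Pick's theorem A = I + B/2 − 1, so I = 411/2 − 5/2 + 1 = 204.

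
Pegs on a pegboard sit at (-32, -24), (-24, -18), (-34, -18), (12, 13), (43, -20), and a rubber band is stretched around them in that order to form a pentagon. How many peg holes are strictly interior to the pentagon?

1432

By the shoelace formula, twice the signed area is |[(-32)·(-18) − (-24)·(-24)] + [(-24)·(-18) − (-34)·(-18)] + [(-34)·13 − 12·(-18)] + [12·(-20) − 43·13] + [43·(-24) − (-32)·(-20)]| = 2877, so the area is 2877/2.
The number of boundary lattice points is Σ gcd(|Δx|,|Δy|) = gcd(8,6) + gcd(10,0) + gcd(46,31) + gcd(31,33) + gcd(75,4) = 2+10+1+1+1 = 15.
By Pick's theorem A = I + B/2 − 1, so I = 2877/2 − 15/2 + 1 = 1432.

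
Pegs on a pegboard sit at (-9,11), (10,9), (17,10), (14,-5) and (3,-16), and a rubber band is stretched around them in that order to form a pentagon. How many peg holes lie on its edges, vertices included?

19

Summing gcd(|Δx|,|Δy|) over the edges gives the boundary count: gcd(19,2) + gcd(7,1) + gcd(3,15) + gcd(11,11) + gcd(12,27) = 1+1+3+11+3 = 19.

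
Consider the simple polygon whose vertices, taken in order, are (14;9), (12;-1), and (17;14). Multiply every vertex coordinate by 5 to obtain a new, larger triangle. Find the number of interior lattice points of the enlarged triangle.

231

By the shoelace formula, twice the signed area is |(14·(-1) − 12·9) + (12·14 − 17·(-1)) + (17·9 − 14·14)| = 20, so the area is 10.
Along each edge there are gcd(|Δx|,|Δy|)+1 lattice points, so counting each shared vertex once the boundary has gcd(2,10) + gcd(5,15) + gcd(3,5) = 2+5+1 = 8.
Scaling by 5 multiplies the area by 5² = 25 (so the new area is 250) and multiplies the boundary lattice-point count by 5, giving 40.
By Pick's theorem, the interior count of the dilated polygon is 250 − 40/2 + 1 = 231.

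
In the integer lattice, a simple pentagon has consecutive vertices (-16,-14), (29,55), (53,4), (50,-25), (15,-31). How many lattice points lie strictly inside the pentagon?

By the shoelace formula, twice the signed area is |[(-16)·55 − 29·(-14)] + [29·4 − 53·55] + [53·(-25) − 50·4] + [50·(-31) − 15·(-25)] + [15·(-14) − (-16)·(-31)]| = 6679, so the area is 3339.5.
The number of boundary lattice points is Σ gcd(|Δx|,|Δy|) = gcd(45,69) + gcd(24,51) + gcd(3,29) + gcd(35,6) + gcd(31,17) = 3+3+1+1+1 = 9.
Pick's theorem gives I = A − B/2 + 1 = 3339.5 − 9/2 + 1 = 3336.

3336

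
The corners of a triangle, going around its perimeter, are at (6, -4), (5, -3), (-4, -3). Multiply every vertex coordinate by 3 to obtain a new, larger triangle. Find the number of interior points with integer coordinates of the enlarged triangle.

25

By the shoelace formula, twice the signed area is |[6·(-3) − 5·(-4)] + [5·(-3) − (-4)·(-3)] + [(-4)·(-4) − 6·(-3)]| = 9, so the area is 4.5.
Summing gcd(|Δx|,|Δy|) over the edges gives the boundary count: gcd(1,1) + gcd(9,0) + gcd(10,1) = 1+9+1 = 11.
Scaling by 3 multiplies the area by 3² = 9 (so the new area is 40.5) and multiplies the boundary lattice-point count by 3, giving 33.
By Pick's theorem, the interior count of the dilated polygon is 40.5 − 33/2 + 1 = 25.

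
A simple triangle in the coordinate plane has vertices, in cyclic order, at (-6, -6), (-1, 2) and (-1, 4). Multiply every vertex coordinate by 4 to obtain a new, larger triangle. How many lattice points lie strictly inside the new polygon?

65

By the shoelace formula, twice the signed area is |((-6)·2 − (-1)·(-6)) + ((-1)·4 − (-1)·2) + ((-1)·(-6) − (-6)·4)| = 10, so the area is 5.
Summing gcd(|Δx|,|Δy|) over the edges gives the boundary count: gcd(5,8) + gcd(0,2) + gcd(5,10) = 1+2+5 = 8.
Scaling by 4 multiplies the area by 4² = 16 (so the new area is 80) and multiplies the boundary lattice-point count by 4, giving 32.
By Pick's theorem, the interior count of the dilated polygon is 80 − 32/2 + 1 = 65.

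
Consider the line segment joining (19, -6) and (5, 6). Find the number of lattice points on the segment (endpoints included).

The number of lattice points on a segment between lattice points is gcd(|Δx|,|Δy|) + 1 = gcd(14,12) + 1 = 2 + 1 = 3.

3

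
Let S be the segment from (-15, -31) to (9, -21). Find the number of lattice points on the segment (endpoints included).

The number of lattice points on a segment between lattice points is gcd(|Δx|,|Δy|) + 1 = gcd(24,10) + 1 = 2 + 1 = 3.

3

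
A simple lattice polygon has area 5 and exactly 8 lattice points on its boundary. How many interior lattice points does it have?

2

From Pick's theorem, I = A − B/2 + 1 = 5 − 8/2 + 1 = 2.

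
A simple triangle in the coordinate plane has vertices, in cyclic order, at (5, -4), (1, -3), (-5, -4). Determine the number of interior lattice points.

By the shoelace formula, twice the signed area is |[5·(-3) − 1·(-4)] + [1·(-4) − (-5)·(-3)] + [(-5)·(-4) − 5·(-4)]| = 10, so the area is 5.
Along each edge there are gcd(|Δx|,|Δy|)+1 lattice points, so counting each shared vertex once the boundary has gcd(4,1) + gcd(6,1) + gcd(10,0) = 1+1+10 = 12.
Pick's theorem gives I = A − B/2 + 1 = 5 − 12/2 + 1 = 0.

0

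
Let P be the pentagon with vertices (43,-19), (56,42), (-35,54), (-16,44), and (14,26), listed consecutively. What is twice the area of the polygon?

The shoelace formula gives twice the area as |(43·42 − 56·(-19)) + (56·54 − (-35)·42) + ((-35)·44 − (-16)·54) + ((-16)·26 − 14·44) + (14·(-19) − 43·26)| = 4272, so the area is 2136.

4272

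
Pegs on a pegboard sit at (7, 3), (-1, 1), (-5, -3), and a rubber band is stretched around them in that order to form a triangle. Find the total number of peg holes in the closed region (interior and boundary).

19

By the shoelace formula, twice the signed area is |[7·1 − (-1)·3] + [(-1)·(-3) − (-5)·1] + [(-5)·3 − 7·(-3)]| = 24, so the area is 12.
Summing gcd(|Δx|,|Δy|) over the edges gives the boundary count: gcd(8,2) + gcd(4,4) + gcd(12,6) = 2+4+6 = 12.
Pick's theorem gives I = A − B/2 + 1 = 12 − 12/2 + 1 = 7, so the closed region contains I + B = 7 + 12 = 19 lattice points.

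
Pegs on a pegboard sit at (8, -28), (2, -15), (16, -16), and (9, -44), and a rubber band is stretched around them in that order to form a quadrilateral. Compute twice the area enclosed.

316

By the shoelace formula, twice the signed area is |(8·(-15) − 2·(-28)) + (2·(-16) − 16·(-15)) + (16·(-44) − 9·(-16)) + (9·(-28) − 8·(-44))| = 316, so the area is 158.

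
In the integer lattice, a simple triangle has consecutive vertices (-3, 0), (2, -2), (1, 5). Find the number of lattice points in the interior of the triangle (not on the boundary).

16

The shoelace formula gives twice the area as |((-3)·(-2) − 2·0) + (2·5 − 1·(-2)) + (1·0 − (-3)·5)| = 33, so the area is 16.5.
Along each edge there are gcd(|Δx|,|Δy|)+1 lattice points, so counting each shared vertex once the boundary has gcd(5,2) + gcd(1,7) + gcd(4,5) = 1+1+1 = 3.
Pick's theorem gives I = A − B/2 + 1 = 16.5 − 3/2 + 1 = 16.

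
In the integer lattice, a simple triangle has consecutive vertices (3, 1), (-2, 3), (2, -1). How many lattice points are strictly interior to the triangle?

4

The shoelace formula gives twice the area as |(3·3 − (-2)·1) + ((-2)·(-1) − 2·3) + (2·1 − 3·(-1))| = 12, so the area is 6.
Summing gcd(|Δx|,|Δy|) over the edges gives the boundary count: gcd(5,2) + gcd(4,4) + gcd(1,2) = 1+4+1 = 6.
Pick's theorem gives I = A − B/2 + 1 = 6 − 6/2 + 1 = 4.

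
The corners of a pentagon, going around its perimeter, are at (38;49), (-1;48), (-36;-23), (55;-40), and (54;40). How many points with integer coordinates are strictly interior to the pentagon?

Using the shoelace formula, 2A = |[38·48 − (-1)·49] + [(-1)·(-23) − (-36)·48] + [(-36)·(-40) − 55·(-23)] + [55·40 − 54·(-40)] + [54·49 − 38·40]| = 11815, so the area is 11815/2.
Along each edge there are gcd(|Δx|,|Δy|)+1 lattice points, so counting each shared vertex once the boundary has gcd(39,1) + gcd(35,71) + gcd(91,17) + gcd(1,80) + gcd(16,9) = 1+1+1+1+1 = 5.
By Pick's theorem A = I + B/2 − 1, so I = 11815/2 − 5/2 + 1 = 5906.

5906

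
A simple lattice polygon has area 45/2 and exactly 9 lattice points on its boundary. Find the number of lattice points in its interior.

Pick's theorem A = I + B/2 − 1 rearranges to I = A − B/2 + 1 = 45/2 − 9/2 + 1 = 19.

19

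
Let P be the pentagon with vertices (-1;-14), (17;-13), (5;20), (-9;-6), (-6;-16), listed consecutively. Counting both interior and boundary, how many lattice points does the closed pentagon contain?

496

By the shoelace formula, twice the signed area is |[(-1)·(-13) − 17·(-14)] + [17·20 − 5·(-13)] + [5·(-6) − (-9)·20] + [(-9)·(-16) − (-6)·(-6)] + [(-6)·(-14) − (-1)·(-16)]| = 982, so the area is 491.
The number of boundary lattice points is Σ gcd(|Δx|,|Δy|) = gcd(18,1) + gcd(12,33) + gcd(14,26) + gcd(3,10) + gcd(5,2) = 1+3+2+1+1 = 8.
Pick's theorem gives I = A − B/2 + 1 = 491 − 8/2 + 1 = 488, so the closed region contains I + B = 488 + 8 = 496 lattice points.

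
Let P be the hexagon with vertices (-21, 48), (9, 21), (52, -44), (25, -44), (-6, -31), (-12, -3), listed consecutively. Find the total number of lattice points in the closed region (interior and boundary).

By the shoelace formula, twice the signed area is |[(-21)·21 − 9·48] + [9·(-44) − 52·21] + [52·(-44) − 25·(-44)] + [25·(-31) − (-6)·(-44)] + [(-6)·(-3) − (-12)·(-31)] + [(-12)·48 − (-21)·(-3)]| = 5581, so the area is 2790.5.
Along each edge there are gcd(|Δx|,|Δy|)+1 lattice points, so counting each shared vertex once the boundary has gcd(30,27) + gcd(43,65) + gcd(27,0) + gcd(31,13) + gcd(6,28) + gcd(9,51) = 3+1+27+1+2+3 = 37.
Pick's theorem gives I = A − B/2 + 1 = 2790.5 − 37/2 + 1 = 2773, so the closed region contains I + B = 2773 + 37 = 2810 lattice points.

2810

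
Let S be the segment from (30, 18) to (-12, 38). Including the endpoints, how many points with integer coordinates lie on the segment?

3

The number of lattice points on a segment between lattice points is gcd(|Δx|,|Δy|) + 1 = gcd(42,20) + 1 = 2 + 1 = 3.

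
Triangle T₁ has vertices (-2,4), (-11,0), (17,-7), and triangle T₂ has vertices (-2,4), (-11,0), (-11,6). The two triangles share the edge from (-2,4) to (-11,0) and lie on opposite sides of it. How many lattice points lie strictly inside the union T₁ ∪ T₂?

108

The union is the simple quadrilateral with vertices (-2,4), (17,-7), (-11,0), (-11,6) in order.
The shoelace formula gives twice the area as |[(-2)·(-7) − 17·4] + [17·0 − (-11)·(-7)] + [(-11)·6 − (-11)·0] + [(-11)·4 − (-2)·6]| = 229, so the area is 229/2.
Along each edge there are gcd(|Δx|,|Δy|)+1 lattice points, so counting each shared vertex once the boundary has gcd(19,11) + gcd(28,7) + gcd(0,6) + gcd(9,2) = 1+7+6+1 = 15.
By Pick's theorem I = A − B/2 + 1 = 229/2 − 15/2 + 1 = 108.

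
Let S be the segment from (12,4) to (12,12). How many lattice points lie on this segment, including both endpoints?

9

The number of lattice points on a segment between lattice points is gcd(|Δx|,|Δy|) + 1 = gcd(0,8) + 1 = 8 + 1 = 9.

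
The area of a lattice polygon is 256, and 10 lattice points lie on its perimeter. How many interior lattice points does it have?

From Pick's theorem, I = A − B/2 + 1 = 256 − 10/2 + 1 = 252.

252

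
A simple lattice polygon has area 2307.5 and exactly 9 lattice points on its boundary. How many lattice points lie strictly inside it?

2304

From Pick's theorem, I = A − B/2 + 1 = 2307.5 − 9/2 + 1 = 2304.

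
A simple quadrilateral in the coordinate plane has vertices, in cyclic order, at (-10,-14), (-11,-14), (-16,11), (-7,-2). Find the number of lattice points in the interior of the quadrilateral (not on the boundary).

82

The shoelace formula gives twice the area as |[(-10)·(-14) − (-11)·(-14)] + [(-11)·11 − (-16)·(-14)] + [(-16)·(-2) − (-7)·11] + [(-7)·(-14) − (-10)·(-2)]| = 172, so the area is 86.
Along each edge there are gcd(|Δx|,|Δy|)+1 lattice points, so counting each shared vertex once the boundary has gcd(1,0) + gcd(5,25) + gcd(9,13) + gcd(3,12) = 1+5+1+3 = 10.
Pick's theorem gives I = A − B/2 + 1 = 86 − 10/2 + 1 = 82.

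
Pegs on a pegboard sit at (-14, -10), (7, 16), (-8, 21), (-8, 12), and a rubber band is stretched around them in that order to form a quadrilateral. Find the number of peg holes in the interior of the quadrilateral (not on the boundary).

213

By the shoelace formula, twice the signed area is |((-14)·16 − 7·(-10)) + (7·21 − (-8)·16) + ((-8)·12 − (-8)·21) + ((-8)·(-10) − (-14)·12)| = 441, so the area is 441/2.
Summing gcd(|Δx|,|Δy|) over the edges gives the boundary count: gcd(21,26) + gcd(15,5) + gcd(0,9) + gcd(6,22) = 1+5+9+2 = 17.
Pick's theorem gives I = A − B/2 + 1 = 441/2 − 17/2 + 1 = 213.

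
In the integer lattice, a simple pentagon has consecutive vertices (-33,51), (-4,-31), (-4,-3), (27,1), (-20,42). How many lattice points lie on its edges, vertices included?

Summing gcd(|Δx|,|Δy|) over the edges gives the boundary count: gcd(29,82) + gcd(0,28) + gcd(31,4) + gcd(47,41) + gcd(13,9) = 1+28+1+1+1 = 32.

32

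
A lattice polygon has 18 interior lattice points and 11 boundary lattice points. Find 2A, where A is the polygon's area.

45

By Pick's theorem, A = I + B/2 − 1 = 18 + 11/2 − 1 = 45/2.
Hence 2A = 45.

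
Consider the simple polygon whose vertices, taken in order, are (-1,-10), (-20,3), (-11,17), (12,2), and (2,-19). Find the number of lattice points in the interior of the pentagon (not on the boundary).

501

By the shoelace formula, twice the signed area is |[(-1)·3 − (-20)·(-10)] + [(-20)·17 − (-11)·3] + [(-11)·2 − 12·17] + [12·(-19) − 2·2] + [2·(-10) − (-1)·(-19)]| = 1007, so the area is 1007/2.
The number of boundary lattice points is Σ gcd(|Δx|,|Δy|) = gcd(19,13) + gcd(9,14) + gcd(23,15) + gcd(10,21) + gcd(3,9) = 1+1+1+1+3 = 7.
Pick's theorem gives I = A − B/2 + 1 = 1007/2 − 7/2 + 1 = 501.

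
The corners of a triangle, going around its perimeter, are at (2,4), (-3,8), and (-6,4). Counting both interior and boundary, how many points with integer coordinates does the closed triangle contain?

22

Using the shoelace formula, 2A = |[2·8 − (-3)·4] + [(-3)·4 − (-6)·8] + [(-6)·4 − 2·4]| = 32, so the area is 16.
Summing gcd(|Δx|,|Δy|) over the edges gives the boundary count: gcd(5,4) + gcd(3,4) + gcd(8,0) = 1+1+8 = 10.
Pick's theorem gives I = A − B/2 + 1 = 16 − 10/2 + 1 = 12, so the closed region contains I + B = 12 + 10 = 22 lattice points.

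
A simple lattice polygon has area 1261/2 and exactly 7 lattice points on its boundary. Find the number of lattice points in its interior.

628

Pick's theorem A = I + B/2 − 1 rearranges to I = A − B/2 + 1 = 1261/2 − 7/2 + 1 = 628.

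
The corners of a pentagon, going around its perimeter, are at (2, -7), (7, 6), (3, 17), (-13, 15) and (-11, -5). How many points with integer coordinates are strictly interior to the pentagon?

The shoelace formula gives twice the area as |[2·6 − 7·(-7)] + [7·17 − 3·6] + [3·15 − (-13)·17] + [(-13)·(-5) − (-11)·15] + [(-11)·(-7) − 2·(-5)]| = 745, so the area is 745/2.
Along each edge there are gcd(|Δx|,|Δy|)+1 lattice points, so counting each shared vertex once the boundary has gcd(5,13) + gcd(4,11) + gcd(16,2) + gcd(2,20) + gcd(13,2) = 1+1+2+2+1 = 7.
By Pick's theorem A = I + B/2 − 1, so I = 745/2 − 7/2 + 1 = 370.

370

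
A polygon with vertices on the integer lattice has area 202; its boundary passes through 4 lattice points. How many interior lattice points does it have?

From Pick's theorem, I = A − B/2 + 1 = 202 − 4/2 + 1 = 201.

201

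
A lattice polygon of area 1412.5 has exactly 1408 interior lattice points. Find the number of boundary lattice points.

11

Pick's theorem gives A = I + B/2 − 1, so B = 2(A − I + 1) = 2(1412.5 − 1408 + 1) = 11.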